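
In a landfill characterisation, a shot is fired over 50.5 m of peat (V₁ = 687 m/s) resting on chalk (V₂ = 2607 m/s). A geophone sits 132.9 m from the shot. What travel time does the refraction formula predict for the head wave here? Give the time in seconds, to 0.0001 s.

0.1928 s

t = x/V₂ + 2h·√(V₂²−V₁²)/(V₁V₂).
√(V₂²−V₁²) = √(2607²−687²) = 2514.9 m/s; delay term = 2·50.5·2514.9/(687·2607) = 0.14182 s.
t = 132.9/2607 + 0.14182 = 0.19280 s.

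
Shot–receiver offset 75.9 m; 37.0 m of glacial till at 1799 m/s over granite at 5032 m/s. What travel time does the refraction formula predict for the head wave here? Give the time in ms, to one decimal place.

53.5 ms

t = x/V₂ + 2h·√(V₂²−V₁²)/(V₁V₂).
√(V₂²−V₁²) = √(5032²−1799²) = 4699.4 m/s; delay term = 2·37.0·4699.4/(1799·5032) = 0.03842 s.
t = 75.9/5032 + 0.03842 = 0.05350 s.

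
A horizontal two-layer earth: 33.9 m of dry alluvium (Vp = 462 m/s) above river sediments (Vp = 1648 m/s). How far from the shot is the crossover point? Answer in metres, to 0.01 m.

x_cross = 2h·√((V₂+V₁)/(V₂−V₁)).
(V₂+V₁)/(V₂−V₁) = (1648+462)/(1648−462) = 1.7791; √ = 1.3338.
x_cross = 2·33.9·1.3338 = 90.43 m.

90.43 m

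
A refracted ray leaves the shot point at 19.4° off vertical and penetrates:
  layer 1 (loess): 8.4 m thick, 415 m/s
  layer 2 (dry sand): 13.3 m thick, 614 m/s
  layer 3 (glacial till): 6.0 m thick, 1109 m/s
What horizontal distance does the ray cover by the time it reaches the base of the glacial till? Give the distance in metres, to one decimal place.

22.0 m

Ray parameter p = sin 19.4° / 415 m/s = 8.0039e-04 s/m.
Layer 1: θ = 19.40°; offset = 8.4·tan 19.40° = 2.958 m.
Layer 2: sin θ = p·614 = 0.4914 → θ = 29.44°; offset = 13.3·tan 29.44° = 7.505 m.
Layer 3: sin θ = p·1109 = 0.8876 → θ = 62.58°; offset = 6.0·tan 62.58° = 11.564 m.
Summing the layer offsets gives 22.027 m.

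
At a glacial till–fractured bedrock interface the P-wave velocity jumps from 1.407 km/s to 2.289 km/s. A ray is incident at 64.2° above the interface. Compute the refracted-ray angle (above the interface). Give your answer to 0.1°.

44.9°

Convert to the normal: θ₁ = 90° − 64.2° = 25.8°.
sin θ₁/V₁ = sin θ₂/V₂ ⇒ sin θ₂ = 2.289·sin 25.8°/1.407 = 2.289·0.4352/1.407 = 0.7081.
θ₂ = sin⁻¹(0.7081) = 45.08° (from vertical).
From the interface: 90° − 45.08° = 44.92°.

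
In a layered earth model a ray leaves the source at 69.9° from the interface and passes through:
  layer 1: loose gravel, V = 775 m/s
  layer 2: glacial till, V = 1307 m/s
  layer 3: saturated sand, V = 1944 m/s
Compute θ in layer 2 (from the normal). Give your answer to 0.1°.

From the normal: θ₁ = 90° − 69.9° = 20.1°.
Ray parameter p = sin 20.1° / 775 = 4.4343e-04 s/m.
sin θ_2 = p·V_2 = 4.4343e-04 × 1307 = 0.5796.
θ_2 = arcsin 0.5796 = 35.42°.

35.4°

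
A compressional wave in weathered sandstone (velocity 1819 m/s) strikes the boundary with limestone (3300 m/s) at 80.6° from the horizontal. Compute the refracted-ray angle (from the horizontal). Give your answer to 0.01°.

72.76°

Convert to the normal: θ₁ = 90° − 80.6° = 9.4°.
Snell's law: sin θ₂ = (V₂/V₁)·sin θ₁ = (3300/1819)·sin 9.4° = 0.2963.
θ₂ = arcsin 0.2963 = 17.24° from the normal.
From the interface: 90° − 17.24° = 72.76°.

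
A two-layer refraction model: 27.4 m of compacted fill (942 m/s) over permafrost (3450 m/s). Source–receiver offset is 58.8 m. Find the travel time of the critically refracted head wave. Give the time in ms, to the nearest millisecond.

t = x/V₂ + 2h·√(V₂²−V₁²)/(V₁V₂).
√(V₂²−V₁²) = √(3450²−942²) = 3318.9 m/s; delay term = 2·27.4·3318.9/(942·3450) = 0.05596 s.
t = 58.8/3450 + 0.05596 = 0.07301 s.

73 ms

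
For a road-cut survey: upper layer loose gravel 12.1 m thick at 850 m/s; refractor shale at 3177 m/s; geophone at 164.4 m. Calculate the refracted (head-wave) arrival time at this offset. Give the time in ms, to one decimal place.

79.2 ms

θ_c = arcsin(V₁/V₂) = arcsin(850/3177) = 15.52°, cos θ_c = 0.9635.
Intercept time tᵢ = 2h cos θ_c / V₁ = 2·12.1·0.9635/850 = 0.02743 s.
t = x/V₂ + tᵢ = 164.4/3177 + 0.02743 = 0.07918 s.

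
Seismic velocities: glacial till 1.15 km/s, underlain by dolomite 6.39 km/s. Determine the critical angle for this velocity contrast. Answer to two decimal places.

10.37°

Critical incidence: sin θ_c = V₁/V₂ = 1.15/6.39 = 0.1800.
θ_c = arcsin 0.1800 = 10.37°.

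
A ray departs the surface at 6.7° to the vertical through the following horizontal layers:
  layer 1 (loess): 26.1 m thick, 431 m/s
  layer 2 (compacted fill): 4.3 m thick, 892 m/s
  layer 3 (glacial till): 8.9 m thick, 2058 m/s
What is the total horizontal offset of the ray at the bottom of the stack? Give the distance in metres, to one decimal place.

p = sin θ₁/V₁ = sin 6.7°/431 = 2.7070e-04 s/m is conserved through the stack.
Layer 1: θ = 6.70°; offset = 26.1·tan 6.70° = 3.066 m.
Layer 2: sin θ = p·892 = 0.2415 → θ = 13.97°; offset = 4.3·tan 13.97° = 1.070 m.
Layer 3: sin θ = p·2058 = 0.5571 → θ = 33.86°; offset = 8.9·tan 33.86° = 5.970 m.
Σ offsets = 10.106 m.

10.1 m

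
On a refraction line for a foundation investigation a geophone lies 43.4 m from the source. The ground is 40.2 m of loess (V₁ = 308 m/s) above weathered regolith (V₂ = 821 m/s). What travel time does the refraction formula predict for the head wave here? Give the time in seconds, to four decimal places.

θ_c = arcsin(V₁/V₂) = arcsin(308/821) = 22.03°, cos θ_c = 0.9270.
Intercept time tᵢ = 2h cos θ_c / V₁ = 2·40.2·0.9270/308 = 0.24197 s.
t = x/V₂ + tᵢ = 43.4/821 + 0.24197 = 0.29484 s.

0.2948 s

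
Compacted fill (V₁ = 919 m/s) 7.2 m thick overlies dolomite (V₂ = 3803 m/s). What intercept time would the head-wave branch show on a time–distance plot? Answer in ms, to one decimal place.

15.2 ms

tᵢ = 2h·√(V₂²−V₁²)/(V₁V₂).
√(V₂²−V₁²) = √(3803²−919²) = 3690.3 m/s.
tᵢ = 2·7.2·3690.3/(919·3803) = 0.01520 s.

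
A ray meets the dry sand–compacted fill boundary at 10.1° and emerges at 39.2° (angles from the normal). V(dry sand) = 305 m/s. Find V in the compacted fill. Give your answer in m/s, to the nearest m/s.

Snell's law: sin 10.1°/V₁ = sin 39.2°/V₂.
V₂ = V₁·sin 39.2°/sin 10.1° = 305 × 3.6040 = 1099.23 m/s.

1099 m/s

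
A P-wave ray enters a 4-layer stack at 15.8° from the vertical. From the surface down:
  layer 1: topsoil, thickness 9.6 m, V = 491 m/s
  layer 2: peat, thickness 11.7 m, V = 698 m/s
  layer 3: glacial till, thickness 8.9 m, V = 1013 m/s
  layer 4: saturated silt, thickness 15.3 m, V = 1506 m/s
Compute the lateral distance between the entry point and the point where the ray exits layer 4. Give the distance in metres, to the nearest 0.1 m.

Apply Snell's law at each interface; in layer i the horizontal offset is hᵢ·tan θᵢ.
Layer 1: θ = 15.80°; offset = 9.6·tan 15.80° = 2.717 m.
Layer 2: sin θ = 698·sin 15.8°/491 = 0.3871, θ = 22.77°; offset = 11.7·tan 22.77° = 4.912 m.
Layer 3: sin θ = 1013·sin 15.8°/491 = 0.5618, θ = 34.18°; offset = 8.9·tan 34.18° = 6.043 m.
Layer 4: sin θ = 1506·sin 15.8°/491 = 0.8351, θ = 56.63°; offset = 15.3·tan 56.63° = 23.231 m.
Σ offsets = 36.902 m.

36.9 m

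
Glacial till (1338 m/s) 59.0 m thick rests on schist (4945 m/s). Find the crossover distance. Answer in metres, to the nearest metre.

θ_c = arcsin(1338/4945) = 15.70°, so cos θ_c = 0.9627 and tᵢ = 2h cos θ_c/V₁ = 0.0849 s.
At crossover x/V₁ = x/V₂ + tᵢ ⇒ x = tᵢ/(1/V₁ − 1/V₂) = 0.08490/(7.4738e-04 − 2.0222e-04) = 155.74 m.

156 m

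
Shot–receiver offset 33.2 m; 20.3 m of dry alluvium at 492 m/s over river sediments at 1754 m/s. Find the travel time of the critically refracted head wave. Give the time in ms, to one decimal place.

98.1 ms

θ_c = arcsin(V₁/V₂) = arcsin(492/1754) = 16.29°, cos θ_c = 0.9599.
Intercept time tᵢ = 2h cos θ_c / V₁ = 2·20.3·0.9599/492 = 0.07921 s.
t = x/V₂ + tᵢ = 33.2/1754 + 0.07921 = 0.09814 s.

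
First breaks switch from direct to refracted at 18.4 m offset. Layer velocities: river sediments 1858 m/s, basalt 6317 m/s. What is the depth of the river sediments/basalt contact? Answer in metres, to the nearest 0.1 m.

6.8 m

x_cross = 2h·√((V₂+V₁)/(V₂−V₁)) → h = x_cross / (2·√((V₂+V₁)/(V₂−V₁))).
√((V₂+V₁)/(V₂−V₁)) = √((6317+1858)/(6317−1858)) = 1.3540.
h = 18.4 / (2·1.3540) = 6.79 m.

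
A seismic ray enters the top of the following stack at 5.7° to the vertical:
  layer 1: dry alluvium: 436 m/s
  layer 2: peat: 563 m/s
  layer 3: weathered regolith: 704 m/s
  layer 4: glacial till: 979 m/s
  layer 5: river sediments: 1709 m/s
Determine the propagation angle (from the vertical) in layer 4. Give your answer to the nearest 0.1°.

Snell's law across each interface conserves sin θ / V, so sin θ_4 = V_4·sin θ₁/V₁.
sin θ_4 = 979 × sin 5.7° / 436 = 0.2230.
θ_4 = arcsin 0.2230 = 12.89°.

12.9°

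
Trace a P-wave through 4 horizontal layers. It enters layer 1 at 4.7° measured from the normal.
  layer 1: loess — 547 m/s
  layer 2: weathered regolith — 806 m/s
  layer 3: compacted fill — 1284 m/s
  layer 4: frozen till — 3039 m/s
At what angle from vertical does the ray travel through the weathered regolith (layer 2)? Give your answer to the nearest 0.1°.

6.9°

Ray parameter p = sin 4.7° / 547 = 1.4980e-04 s/m.
sin θ_2 = p·V_2 = 1.4980e-04 × 806 = 0.1207.
θ_2 = arcsin 0.1207 = 6.93°.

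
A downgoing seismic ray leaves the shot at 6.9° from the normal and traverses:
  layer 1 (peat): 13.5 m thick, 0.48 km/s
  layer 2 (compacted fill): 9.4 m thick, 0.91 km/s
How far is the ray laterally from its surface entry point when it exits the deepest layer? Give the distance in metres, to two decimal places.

p = sin θ₁/V₁ = sin 6.9°/0.48 = 2.5029e-01 s/km is conserved through the stack.
Layer 1: θ = 6.90°; offset = 13.5·tan 6.90° = 1.6337 m.
Layer 2: sin θ = p·0.91 = 0.2278 → θ = 13.17°; offset = 9.4·tan 13.17° = 2.1987 m.
Summing the layer offsets gives 3.8324 m.

3.83 m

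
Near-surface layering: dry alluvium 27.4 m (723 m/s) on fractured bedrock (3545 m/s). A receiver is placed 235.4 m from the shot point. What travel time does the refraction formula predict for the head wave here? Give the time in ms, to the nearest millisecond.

141 ms

t = x/V₂ + 2h·√(V₂²−V₁²)/(V₁V₂).
√(V₂²−V₁²) = √(3545²−723²) = 3470.5 m/s; delay term = 2·27.4·3470.5/(723·3545) = 0.07420 s.
t = 235.4/3545 + 0.07420 = 0.14061 s.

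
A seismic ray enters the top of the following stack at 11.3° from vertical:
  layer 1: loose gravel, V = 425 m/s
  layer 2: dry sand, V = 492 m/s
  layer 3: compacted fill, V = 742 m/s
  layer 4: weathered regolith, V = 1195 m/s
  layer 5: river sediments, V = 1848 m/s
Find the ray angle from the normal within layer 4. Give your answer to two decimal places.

33.43°

Ray parameter p = sin 11.3° / 425 = 4.6105e-04 s/m.
sin θ_4 = p·V_4 = 4.6105e-04 × 1195 = 0.5510.
θ_4 = 33.43° from the vertical.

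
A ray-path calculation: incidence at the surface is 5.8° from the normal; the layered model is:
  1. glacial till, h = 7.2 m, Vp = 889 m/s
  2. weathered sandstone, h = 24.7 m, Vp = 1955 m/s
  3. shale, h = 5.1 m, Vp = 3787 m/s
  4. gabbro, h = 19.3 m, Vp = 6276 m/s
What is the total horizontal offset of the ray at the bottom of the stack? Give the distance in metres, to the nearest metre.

Apply Snell's law at each interface; in layer i the horizontal offset is hᵢ·tan θᵢ.
Layer 1: θ = 5.80°; offset = 7.2·tan 5.80° = 0.731 m.
Layer 2: sin θ = 1955·sin 5.8°/889 = 0.2222, θ = 12.84°; offset = 24.7·tan 12.84° = 5.630 m.
Layer 3: sin θ = 3787·sin 5.8°/889 = 0.4305, θ = 25.50°; offset = 5.1·tan 25.50° = 2.432 m.
Layer 4: sin θ = 6276·sin 5.8°/889 = 0.7134, θ = 45.51°; offset = 19.3·tan 45.51° = 19.649 m.
Summing the layer offsets gives 28.443 m.

28 m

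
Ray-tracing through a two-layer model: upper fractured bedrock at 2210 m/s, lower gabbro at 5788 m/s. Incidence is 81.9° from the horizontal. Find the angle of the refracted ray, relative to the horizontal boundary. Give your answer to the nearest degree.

Angle from the normal: 90° − 81.9° = 8.1°.
Snell's law: sin θ₂ = (V₂/V₁)·sin θ₁ = (5788/2210)·sin 8.1° = 0.3690.
θ₂ = sin⁻¹(0.3690) = 21.66° (from vertical).
From the interface: 90° − 21.66° = 68.34°.

68°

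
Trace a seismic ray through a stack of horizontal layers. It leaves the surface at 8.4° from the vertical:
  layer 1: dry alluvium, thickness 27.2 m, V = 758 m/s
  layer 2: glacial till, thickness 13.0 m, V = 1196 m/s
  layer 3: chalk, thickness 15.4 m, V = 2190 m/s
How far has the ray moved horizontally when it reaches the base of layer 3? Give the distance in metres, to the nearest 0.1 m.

p = sin θ₁/V₁ = sin 8.4°/758 = 1.9272e-04 s/m is conserved through the stack.
Layer 1: θ = 8.40°; offset = 27.2·tan 8.40° = 4.017 m.
Layer 2: sin θ = p·1196 = 0.2305 → θ = 13.33°; offset = 13.0·tan 13.33° = 3.079 m.
Layer 3: sin θ = p·2190 = 0.4221 → θ = 24.96°; offset = 15.4·tan 24.96° = 7.170 m.
Summing the layer offsets gives 14.266 m.

14.3 m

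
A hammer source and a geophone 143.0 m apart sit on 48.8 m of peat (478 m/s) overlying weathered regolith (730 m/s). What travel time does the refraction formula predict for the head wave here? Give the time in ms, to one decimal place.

350.2 ms

t = x/V₂ + 2h·√(V₂²−V₁²)/(V₁V₂).
√(V₂²−V₁²) = √(730²−478²) = 551.7 m/s; delay term = 2·48.8·551.7/(478·730) = 0.15432 s.
t = 143.0/730 + 0.15432 = 0.35021 s.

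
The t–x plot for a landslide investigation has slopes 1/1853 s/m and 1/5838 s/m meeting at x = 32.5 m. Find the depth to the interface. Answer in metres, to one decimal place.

11.7 m

x_cross = 2h·√((V₂+V₁)/(V₂−V₁)) → h = x_cross / (2·√((V₂+V₁)/(V₂−V₁))).
√((V₂+V₁)/(V₂−V₁)) = √((5838+1853)/(5838−1853)) = 1.3892.
h = 32.5 / (2·1.3892) = 11.70 m.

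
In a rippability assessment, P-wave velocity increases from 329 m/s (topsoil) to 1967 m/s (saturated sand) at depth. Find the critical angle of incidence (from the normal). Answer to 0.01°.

At critical incidence the refracted ray runs along the interface (θ₂ = 90°), so sin θ_c = V₁/V₂.
θ_c = arcsin(329/1967) = arcsin 0.1673 = 9.63°.

9.63°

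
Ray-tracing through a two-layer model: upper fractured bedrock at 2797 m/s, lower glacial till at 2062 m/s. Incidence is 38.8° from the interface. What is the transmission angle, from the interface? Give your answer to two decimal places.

Angle from the normal: 90° − 38.8° = 51.2°.
Snell's law: sin θ₂ = (V₂/V₁)·sin θ₁ = (2062/2797)·sin 51.2° = 0.5745.
θ₂ = sin⁻¹(0.5745) = 35.07° (from vertical).
From the interface: 90° − 35.07° = 54.93°.

54.93°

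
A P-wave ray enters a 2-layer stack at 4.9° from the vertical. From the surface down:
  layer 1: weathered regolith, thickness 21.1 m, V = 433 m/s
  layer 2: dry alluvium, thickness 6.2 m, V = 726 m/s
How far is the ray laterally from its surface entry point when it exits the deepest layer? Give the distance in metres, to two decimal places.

Apply Snell's law at each interface; in layer i the horizontal offset is hᵢ·tan θᵢ.
Layer 1: θ = 4.90°; offset = 21.1·tan 4.90° = 1.8089 m.
Layer 2: sin θ = 726·sin 4.9°/433 = 0.1432, θ = 8.23°; offset = 6.2·tan 8.23° = 0.8972 m.
Total horizontal offset = 2.7061 m.

2.71 m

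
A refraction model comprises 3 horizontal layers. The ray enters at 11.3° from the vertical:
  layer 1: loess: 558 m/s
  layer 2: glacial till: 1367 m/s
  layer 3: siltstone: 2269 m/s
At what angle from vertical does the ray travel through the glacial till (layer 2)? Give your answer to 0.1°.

28.7°

Snell's law across each interface conserves sin θ / V, so sin θ_2 = V_2·sin θ₁/V₁.
sin θ_2 = 1367 × sin 11.3° / 558 = 0.4800.
θ_2 = 28.69° from the vertical.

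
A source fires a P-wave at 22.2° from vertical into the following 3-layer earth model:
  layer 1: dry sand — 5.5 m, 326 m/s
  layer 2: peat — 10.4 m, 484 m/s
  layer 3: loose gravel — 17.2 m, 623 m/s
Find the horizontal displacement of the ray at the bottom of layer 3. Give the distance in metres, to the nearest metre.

Ray parameter p = sin 22.2° / 326 m/s = 1.1590e-03 s/m.
Layer 1: θ = 22.20°; offset = 5.5·tan 22.20° = 2.245 m.
Layer 2: sin θ = p·484 = 0.5610 → θ = 34.12°; offset = 10.4·tan 34.12° = 7.047 m.
Layer 3: sin θ = p·623 = 0.7221 → θ = 46.23°; offset = 17.2·tan 46.23° = 17.952 m.
Σ offsets = 27.244 m.

27 m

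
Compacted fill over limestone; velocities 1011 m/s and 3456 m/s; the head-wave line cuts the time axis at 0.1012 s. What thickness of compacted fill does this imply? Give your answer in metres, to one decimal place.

θ_c = arcsin(1011/3456) = 17.01°; cos θ_c = 0.9563.
tᵢ = 2h cos θ_c/V₁ ⇒ h = tᵢ·V₁/(2 cos θ_c) = 0.1012·1011/(2·0.9563) = 53.50 m.

53.5 m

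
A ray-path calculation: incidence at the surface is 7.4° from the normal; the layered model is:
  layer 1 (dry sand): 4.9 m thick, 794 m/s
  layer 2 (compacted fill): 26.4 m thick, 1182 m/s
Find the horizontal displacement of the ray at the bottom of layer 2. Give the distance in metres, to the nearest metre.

Apply Snell's law at each interface; in layer i the horizontal offset is hᵢ·tan θᵢ.
Layer 1: θ = 7.40°; offset = 4.9·tan 7.40° = 0.636 m.
Layer 2: sin θ = 1182·sin 7.4°/794 = 0.1917, θ = 11.05°; offset = 26.4·tan 11.05° = 5.157 m.
Σ offsets = 5.794 m.

6 m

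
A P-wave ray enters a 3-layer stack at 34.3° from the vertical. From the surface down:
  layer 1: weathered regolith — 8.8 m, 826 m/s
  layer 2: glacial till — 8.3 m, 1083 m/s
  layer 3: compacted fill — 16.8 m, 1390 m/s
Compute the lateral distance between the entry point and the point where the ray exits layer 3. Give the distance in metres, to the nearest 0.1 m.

Apply Snell's law at each interface; in layer i the horizontal offset is hᵢ·tan θᵢ.
Layer 1: θ = 34.30°; offset = 8.8·tan 34.30° = 6.003 m.
Layer 2: sin θ = 1083·sin 34.3°/826 = 0.7389, θ = 47.63°; offset = 8.3·tan 47.63° = 9.101 m.
Layer 3: sin θ = 1390·sin 34.3°/826 = 0.9483, θ = 71.50°; offset = 16.8·tan 71.50° = 50.201 m.
Summing the layer offsets gives 65.305 m.

65.3 m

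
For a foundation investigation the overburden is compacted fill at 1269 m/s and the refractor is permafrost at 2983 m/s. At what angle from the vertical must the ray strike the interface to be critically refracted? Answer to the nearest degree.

25°

At critical incidence the refracted ray runs along the interface (θ₂ = 90°), so sin θ_c = V₁/V₂.
θ_c = arcsin(1269/2983) = arcsin 0.4254 = 25.18°.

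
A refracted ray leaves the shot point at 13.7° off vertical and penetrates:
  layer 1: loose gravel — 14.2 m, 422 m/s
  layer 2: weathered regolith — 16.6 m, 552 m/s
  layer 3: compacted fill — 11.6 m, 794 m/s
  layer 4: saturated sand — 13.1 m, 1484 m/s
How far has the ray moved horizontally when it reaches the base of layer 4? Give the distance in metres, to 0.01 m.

34.36 m

Apply Snell's law at each interface; in layer i the horizontal offset is hᵢ·tan θᵢ.
Layer 1: θ = 13.70°; offset = 14.2·tan 13.70° = 3.4616 m.
Layer 2: sin θ = 552·sin 13.7°/422 = 0.3098, θ = 18.05°; offset = 16.6·tan 18.05° = 5.4087 m.
Layer 3: sin θ = 794·sin 13.7°/422 = 0.4456, θ = 26.46°; offset = 11.6·tan 26.46° = 5.7741 m.
Layer 4: sin θ = 1484·sin 13.7°/422 = 0.8329, θ = 56.39°; offset = 13.1·tan 56.39° = 19.7125 m.
Σ offsets = 34.3570 m.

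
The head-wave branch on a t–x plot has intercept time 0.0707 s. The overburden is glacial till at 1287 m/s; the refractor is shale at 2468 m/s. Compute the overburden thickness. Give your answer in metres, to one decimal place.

h = tᵢ·V₁·V₂ / (2·√(V₂²−V₁²)).
√(V₂²−V₁²) = √(2468² − 1287²) = 2105.9 m/s.
h = 0.0707 s × 1287 × 2468 / (2 × 2105.9) = 53.32 m.

53.3 m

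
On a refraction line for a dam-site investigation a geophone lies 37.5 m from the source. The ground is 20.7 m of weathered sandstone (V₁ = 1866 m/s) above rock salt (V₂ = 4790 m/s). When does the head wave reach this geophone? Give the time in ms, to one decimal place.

t = x/V₂ + 2h·√(V₂²−V₁²)/(V₁V₂).
√(V₂²−V₁²) = √(4790²−1866²) = 4411.6 m/s; delay term = 2·20.7·4411.6/(1866·4790) = 0.02043 s.
t = 37.5/4790 + 0.02043 = 0.02826 s.

28.3 ms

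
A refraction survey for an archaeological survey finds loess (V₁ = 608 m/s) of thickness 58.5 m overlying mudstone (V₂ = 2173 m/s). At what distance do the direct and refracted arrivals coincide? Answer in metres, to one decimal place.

θ_c = arcsin(608/2173) = 16.25°, so cos θ_c = 0.9601 and tᵢ = 2h cos θ_c/V₁ = 0.1847 s.
At crossover x/V₁ = x/V₂ + tᵢ ⇒ x = tᵢ/(1/V₁ − 1/V₂) = 0.18475/(1.6447e-03 − 4.6019e-04) = 155.97 m.

156.0 m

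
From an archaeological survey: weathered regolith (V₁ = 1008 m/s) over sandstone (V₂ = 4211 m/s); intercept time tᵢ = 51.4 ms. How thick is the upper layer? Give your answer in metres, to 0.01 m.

26.68 m

θ_c = arcsin(1008/4211) = 13.85°; cos θ_c = 0.9709.
tᵢ = 2h cos θ_c/V₁ ⇒ h = tᵢ·V₁/(2 cos θ_c) = 0.0514·1008/(2·0.9709) = 26.68 m.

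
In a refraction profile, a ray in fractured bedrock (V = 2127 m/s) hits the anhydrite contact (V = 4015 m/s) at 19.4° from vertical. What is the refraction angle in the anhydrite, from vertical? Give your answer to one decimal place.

38.8°

Snell's law: sin θ₂ = (V₂/V₁)·sin θ₁ = (4015/2127)·sin 19.4° = 0.6270.
θ₂ = arcsin 0.6270 = 38.83° from the normal.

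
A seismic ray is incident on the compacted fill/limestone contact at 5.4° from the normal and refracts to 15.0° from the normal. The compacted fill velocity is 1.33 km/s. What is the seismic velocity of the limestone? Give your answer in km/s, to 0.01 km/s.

Snell's law: sin 5.4°/V₁ = sin 15.0°/V₂.
V₂ = V₁·sin 15.0°/sin 5.4° = 1.33 × 2.7502 = 3.66 km/s.

3.66 km/s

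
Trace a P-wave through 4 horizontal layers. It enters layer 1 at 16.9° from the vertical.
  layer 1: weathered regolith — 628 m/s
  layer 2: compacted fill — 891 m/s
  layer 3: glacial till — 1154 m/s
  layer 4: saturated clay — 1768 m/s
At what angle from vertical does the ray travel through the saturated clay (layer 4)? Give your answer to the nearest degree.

Snell's law across each interface conserves sin θ / V, so sin θ_4 = V_4·sin θ₁/V₁.
sin θ_4 = 1768 × sin 16.9° / 628 = 0.8184.
θ_4 = arcsin 0.8184 = 54.93°.

55°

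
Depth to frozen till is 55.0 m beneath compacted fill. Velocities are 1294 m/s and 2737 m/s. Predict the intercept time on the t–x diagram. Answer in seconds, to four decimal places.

tᵢ = 2h·√(V₂²−V₁²)/(V₁V₂).
√(V₂²−V₁²) = √(2737²−1294²) = 2411.8 m/s.
tᵢ = 2·55.0·2411.8/(1294·2737) = 0.07491 s.

0.0749 s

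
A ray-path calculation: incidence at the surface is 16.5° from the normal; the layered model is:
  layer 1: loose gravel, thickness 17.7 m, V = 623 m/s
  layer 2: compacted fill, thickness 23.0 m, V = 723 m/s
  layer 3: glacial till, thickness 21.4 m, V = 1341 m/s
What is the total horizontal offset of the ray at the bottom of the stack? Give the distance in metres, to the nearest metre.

p = sin θ₁/V₁ = sin 16.5°/623 = 4.5588e-04 s/m is conserved through the stack.
Layer 1: θ = 16.50°; offset = 17.7·tan 16.50° = 5.243 m.
Layer 2: sin θ = p·723 = 0.3296 → θ = 19.24°; offset = 23.0·tan 19.24° = 8.030 m.
Layer 3: sin θ = p·1341 = 0.6113 → θ = 37.69°; offset = 21.4·tan 37.69° = 16.532 m.
Σ offsets = 29.804 m.

30 m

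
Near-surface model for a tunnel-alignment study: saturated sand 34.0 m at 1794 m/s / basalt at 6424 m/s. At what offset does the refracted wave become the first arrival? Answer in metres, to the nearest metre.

91 m

x_cross = 2h·√((V₂+V₁)/(V₂−V₁)).
(V₂+V₁)/(V₂−V₁) = (6424+1794)/(6424−1794) = 1.7749; √ = 1.3323.
x_cross = 2·34.0·1.3323 = 90.59 m.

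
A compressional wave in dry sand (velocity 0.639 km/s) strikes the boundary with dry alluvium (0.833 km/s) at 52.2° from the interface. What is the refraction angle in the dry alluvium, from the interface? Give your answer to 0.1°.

37.0°

Angle from the normal: 90° − 52.2° = 37.8°.
Snell's law: sin θ₂ = (V₂/V₁)·sin θ₁ = (0.833/0.639)·sin 37.8° = 0.7990.
θ₂ = arcsin 0.7990 = 53.03° from the normal.
From the interface: 90° − 53.03° = 36.97°.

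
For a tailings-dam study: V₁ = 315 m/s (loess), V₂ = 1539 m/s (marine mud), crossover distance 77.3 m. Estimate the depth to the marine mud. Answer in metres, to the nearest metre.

31 m

x_cross = 2h·√((V₂+V₁)/(V₂−V₁)) → h = x_cross / (2·√((V₂+V₁)/(V₂−V₁))).
√((V₂+V₁)/(V₂−V₁)) = √((1539+315)/(1539−315)) = 1.2307.
h = 77.3 / (2·1.2307) = 31.40 m.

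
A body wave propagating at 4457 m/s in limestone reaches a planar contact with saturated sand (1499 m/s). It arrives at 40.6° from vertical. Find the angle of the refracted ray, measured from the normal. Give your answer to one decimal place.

12.6°

Snell's law: sin θ₂ = (V₂/V₁)·sin θ₁ = (1499/4457)·sin 40.6° = 0.2189.
θ₂ = arcsin 0.2189 = 12.64° from the normal.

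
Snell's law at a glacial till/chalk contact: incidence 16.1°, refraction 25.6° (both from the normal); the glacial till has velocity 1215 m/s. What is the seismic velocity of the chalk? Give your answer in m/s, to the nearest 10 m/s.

1890 m/s

sin 16.1° = 0.2773; sin 25.6° = 0.4321.
V₂ = V₁·(sin θ₂/sin θ₁) = 1215·(0.4321/0.2773) = 1893.10 m/s.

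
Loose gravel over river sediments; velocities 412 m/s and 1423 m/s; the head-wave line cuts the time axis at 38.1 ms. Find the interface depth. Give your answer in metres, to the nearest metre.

8 m

θ_c = arcsin(412/1423) = 16.83°; cos θ_c = 0.9572.
tᵢ = 2h cos θ_c/V₁ ⇒ h = tᵢ·V₁/(2 cos θ_c) = 0.0381·412/(2·0.9572) = 8.20 m.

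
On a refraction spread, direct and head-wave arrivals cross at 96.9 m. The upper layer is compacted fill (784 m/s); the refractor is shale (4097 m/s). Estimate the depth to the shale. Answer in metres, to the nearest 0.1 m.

39.9 m

h = (x_cross/2)·√((V₂−V₁)/(V₂+V₁)).
(V₂−V₁)/(V₂+V₁) = (4097−784)/(4097+784) = 0.6788; √ = 0.8239.
h = (96.9/2)·0.8239 = 39.92 m.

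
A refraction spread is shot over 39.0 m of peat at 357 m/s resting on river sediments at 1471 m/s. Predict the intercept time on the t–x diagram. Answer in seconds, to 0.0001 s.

0.2120 s

θ_c = arcsin(V₁/V₂) = arcsin(357/1471) = 14.05°; cos θ_c = 0.9701.
tᵢ = 2h·cos θ_c / V₁ = 2·39.0·0.9701 / 357 = 0.21196 s.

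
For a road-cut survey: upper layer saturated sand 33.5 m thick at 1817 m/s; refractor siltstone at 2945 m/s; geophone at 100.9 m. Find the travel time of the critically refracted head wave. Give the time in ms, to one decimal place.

63.3 ms

t = x/V₂ + 2h·√(V₂²−V₁²)/(V₁V₂).
√(V₂²−V₁²) = √(2945²−1817²) = 2317.7 m/s; delay term = 2·33.5·2317.7/(1817·2945) = 0.02902 s.
t = 100.9/2945 + 0.02902 = 0.06328 s.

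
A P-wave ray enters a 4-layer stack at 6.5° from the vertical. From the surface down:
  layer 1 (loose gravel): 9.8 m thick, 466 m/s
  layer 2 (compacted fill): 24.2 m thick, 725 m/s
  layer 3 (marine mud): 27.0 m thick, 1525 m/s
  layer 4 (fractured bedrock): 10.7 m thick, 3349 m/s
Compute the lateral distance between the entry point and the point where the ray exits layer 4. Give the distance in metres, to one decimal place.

p = sin θ₁/V₁ = sin 6.5°/466 = 2.4293e-04 s/m is conserved through the stack.
Layer 1: θ = 6.50°; offset = 9.8·tan 6.50° = 1.117 m.
Layer 2: sin θ = p·725 = 0.1761 → θ = 10.14°; offset = 24.2·tan 10.14° = 4.330 m.
Layer 3: sin θ = p·1525 = 0.3705 → θ = 21.74°; offset = 27.0·tan 21.74° = 10.769 m.
Layer 4: sin θ = p·3349 = 0.8136 → θ = 54.44°; offset = 10.7·tan 54.44° = 14.970 m.
Σ offsets = 31.185 m.

31.2 m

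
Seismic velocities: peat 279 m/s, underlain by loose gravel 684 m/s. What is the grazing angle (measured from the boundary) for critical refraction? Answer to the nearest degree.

At critical incidence the refracted ray runs along the interface (θ₂ = 90°), so sin θ_c = V₁/V₂.
θ_c = arcsin(279/684) = arcsin 0.4079 = 24.07°.
Measured from the interface: 90° − 24.07° = 65.93°.

66°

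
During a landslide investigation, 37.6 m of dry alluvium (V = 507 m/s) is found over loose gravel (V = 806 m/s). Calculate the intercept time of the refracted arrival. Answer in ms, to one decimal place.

tᵢ = 2h·√(V₂²−V₁²)/(V₁V₂).
√(V₂²−V₁²) = √(806²−507²) = 626.6 m/s.
tᵢ = 2·37.6·626.6/(507·806) = 0.11530 s.

115.3 ms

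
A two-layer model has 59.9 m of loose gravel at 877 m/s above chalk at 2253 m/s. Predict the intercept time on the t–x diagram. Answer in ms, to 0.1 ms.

125.8 ms

θ_c = arcsin(V₁/V₂) = arcsin(877/2253) = 22.91°; cos θ_c = 0.9211.
tᵢ = 2h·cos θ_c / V₁ = 2·59.9·0.9211 / 877 = 0.12583 s.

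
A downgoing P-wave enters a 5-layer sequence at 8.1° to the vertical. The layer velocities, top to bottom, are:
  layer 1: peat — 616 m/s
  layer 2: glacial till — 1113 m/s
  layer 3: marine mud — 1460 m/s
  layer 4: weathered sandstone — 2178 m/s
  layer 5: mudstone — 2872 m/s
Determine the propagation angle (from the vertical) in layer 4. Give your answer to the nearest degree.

30°

Ray parameter p = sin 8.1° / 616 = 2.2874e-04 s/m.
sin θ_4 = p·V_4 = 2.2874e-04 × 2178 = 0.4982.
θ_4 = 29.88° from the vertical.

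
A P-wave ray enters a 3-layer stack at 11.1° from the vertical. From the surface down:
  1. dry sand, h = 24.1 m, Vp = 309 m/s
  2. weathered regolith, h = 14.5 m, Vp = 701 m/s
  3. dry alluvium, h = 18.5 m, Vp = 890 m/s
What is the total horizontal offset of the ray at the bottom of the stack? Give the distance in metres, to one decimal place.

Apply Snell's law at each interface; in layer i the horizontal offset is hᵢ·tan θᵢ.
Layer 1: θ = 11.10°; offset = 24.1·tan 11.10° = 4.728 m.
Layer 2: sin θ = 701·sin 11.1°/309 = 0.4368, θ = 25.90°; offset = 14.5·tan 25.90° = 7.040 m.
Layer 3: sin θ = 890·sin 11.1°/309 = 0.5545, θ = 33.68°; offset = 18.5·tan 33.68° = 12.327 m.
Total horizontal offset = 24.095 m.

24.1 m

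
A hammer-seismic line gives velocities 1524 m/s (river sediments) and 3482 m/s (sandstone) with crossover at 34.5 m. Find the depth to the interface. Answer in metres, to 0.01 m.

h = (x_cross/2)·√((V₂−V₁)/(V₂+V₁)).
(V₂−V₁)/(V₂+V₁) = (3482−1524)/(3482+1524) = 0.3911; √ = 0.6254.
h = (34.5/2)·0.6254 = 10.79 m.

10.79 m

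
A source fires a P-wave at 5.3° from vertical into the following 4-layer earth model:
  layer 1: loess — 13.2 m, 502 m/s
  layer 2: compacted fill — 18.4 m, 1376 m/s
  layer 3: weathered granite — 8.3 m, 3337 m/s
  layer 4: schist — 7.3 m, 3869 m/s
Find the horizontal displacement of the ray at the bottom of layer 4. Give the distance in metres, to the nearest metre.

20 m

p = sin θ₁/V₁ = sin 5.3°/502 = 1.8401e-04 s/m is conserved through the stack.
Layer 1: θ = 5.30°; offset = 13.2·tan 5.30° = 1.225 m.
Layer 2: sin θ = p·1376 = 0.2532 → θ = 14.67°; offset = 18.4·tan 14.67° = 4.816 m.
Layer 3: sin θ = p·3337 = 0.6140 → θ = 37.88°; offset = 8.3·tan 37.88° = 6.457 m.
Layer 4: sin θ = p·3869 = 0.7119 → θ = 45.39°; offset = 7.3·tan 45.39° = 7.400 m.
Total horizontal offset = 19.897 m.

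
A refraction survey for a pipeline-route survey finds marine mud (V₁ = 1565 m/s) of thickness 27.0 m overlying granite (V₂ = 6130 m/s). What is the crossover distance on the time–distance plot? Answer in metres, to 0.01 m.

θ_c = arcsin(1565/6130) = 14.79°, so cos θ_c = 0.9669 and tᵢ = 2h cos θ_c/V₁ = 0.0334 s.
At crossover x/V₁ = x/V₂ + tᵢ ⇒ x = tᵢ/(1/V₁ − 1/V₂) = 0.03336/(6.3898e-04 − 1.6313e-04) = 70.11 m.

70.11 m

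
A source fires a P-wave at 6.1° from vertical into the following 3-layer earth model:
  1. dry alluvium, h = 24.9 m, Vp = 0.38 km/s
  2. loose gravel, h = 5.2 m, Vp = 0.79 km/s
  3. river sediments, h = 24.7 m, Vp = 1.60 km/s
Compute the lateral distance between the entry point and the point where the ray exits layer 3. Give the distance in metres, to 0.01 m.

16.20 m

Apply Snell's law at each interface; in layer i the horizontal offset is hᵢ·tan θᵢ.
Layer 1: θ = 6.10°; offset = 24.9·tan 6.10° = 2.6610 m.
Layer 2: sin θ = 0.79·sin 6.1°/0.38 = 0.2209, θ = 12.76°; offset = 5.2·tan 12.76° = 1.1779 m.
Layer 3: sin θ = 1.60·sin 6.1°/0.38 = 0.4474, θ = 26.58°; offset = 24.7·tan 26.58° = 12.3574 m.
Summing the layer offsets gives 16.1963 m.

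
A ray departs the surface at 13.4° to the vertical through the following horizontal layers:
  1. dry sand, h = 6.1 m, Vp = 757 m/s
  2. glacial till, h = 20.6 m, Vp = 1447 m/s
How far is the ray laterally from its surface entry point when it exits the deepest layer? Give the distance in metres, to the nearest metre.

12 m

p = sin θ₁/V₁ = sin 13.4°/757 = 3.0614e-04 s/m is conserved through the stack.
Layer 1: θ = 13.40°; offset = 6.1·tan 13.40° = 1.453 m.
Layer 2: sin θ = p·1447 = 0.4430 → θ = 26.29°; offset = 20.6·tan 26.29° = 10.179 m.
Summing the layer offsets gives 11.632 m.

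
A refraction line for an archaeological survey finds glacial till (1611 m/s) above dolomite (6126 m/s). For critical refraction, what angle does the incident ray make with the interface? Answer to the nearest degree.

75°

At critical incidence the refracted ray runs along the interface (θ₂ = 90°), so sin θ_c = V₁/V₂.
θ_c = arcsin(1611/6126) = arcsin 0.2630 = 15.25°.
Measured from the interface: 90° − 15.25° = 74.75°.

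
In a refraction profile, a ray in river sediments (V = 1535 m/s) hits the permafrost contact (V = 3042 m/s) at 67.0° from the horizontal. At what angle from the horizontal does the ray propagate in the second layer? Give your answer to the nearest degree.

Convert to the normal: θ₁ = 90° − 67.0° = 23.0°.
sin θ₁/V₁ = sin θ₂/V₂ ⇒ sin θ₂ = 3042·sin 23.0°/1535 = 3042·0.3907/1535 = 0.7743.
θ₂ = sin⁻¹(0.7743) = 50.74° (from vertical).
From the interface: 90° − 50.74° = 39.26°.

39°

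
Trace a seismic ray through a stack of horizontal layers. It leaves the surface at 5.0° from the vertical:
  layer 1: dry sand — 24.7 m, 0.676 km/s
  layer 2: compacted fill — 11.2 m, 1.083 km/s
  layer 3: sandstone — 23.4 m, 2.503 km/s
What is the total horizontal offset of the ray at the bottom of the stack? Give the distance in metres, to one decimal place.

11.7 m

p = sin θ₁/V₁ = sin 5.0°/0.676 = 1.2893e-01 s/km is conserved through the stack.
Layer 1: θ = 5.00°; offset = 24.7·tan 5.00° = 2.161 m.
Layer 2: sin θ = p·1.083 = 0.1396 → θ = 8.03°; offset = 11.2·tan 8.03° = 1.579 m.
Layer 3: sin θ = p·2.503 = 0.3227 → θ = 18.83°; offset = 23.4·tan 18.83° = 7.978 m.
Summing the layer offsets gives 11.719 m.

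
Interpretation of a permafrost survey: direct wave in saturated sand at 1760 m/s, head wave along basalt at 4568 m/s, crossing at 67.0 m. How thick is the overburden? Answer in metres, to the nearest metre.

x_cross = 2h·√((V₂+V₁)/(V₂−V₁)) → h = x_cross / (2·√((V₂+V₁)/(V₂−V₁))).
√((V₂+V₁)/(V₂−V₁)) = √((4568+1760)/(4568−1760)) = 1.5012.
h = 67.0 / (2·1.5012) = 22.32 m.

22 m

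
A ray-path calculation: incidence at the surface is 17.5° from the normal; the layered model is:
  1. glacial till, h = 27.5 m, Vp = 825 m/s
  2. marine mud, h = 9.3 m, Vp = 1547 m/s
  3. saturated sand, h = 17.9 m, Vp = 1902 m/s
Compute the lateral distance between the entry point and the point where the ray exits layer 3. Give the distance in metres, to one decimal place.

p = sin θ₁/V₁ = sin 17.5°/825 = 3.6449e-04 s/m is conserved through the stack.
Layer 1: θ = 17.50°; offset = 27.5·tan 17.50° = 8.671 m.
Layer 2: sin θ = p·1547 = 0.5639 → θ = 34.32°; offset = 9.3·tan 34.32° = 6.350 m.
Layer 3: sin θ = p·1902 = 0.6933 → θ = 43.89°; offset = 17.9·tan 43.89° = 17.219 m.
Total horizontal offset = 32.239 m.

32.2 m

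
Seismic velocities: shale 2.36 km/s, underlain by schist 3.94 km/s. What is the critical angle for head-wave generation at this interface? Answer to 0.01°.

36.80°

At critical incidence the refracted ray runs along the interface (θ₂ = 90°), so sin θ_c = V₁/V₂.
θ_c = arcsin(2.36/3.94) = arcsin 0.5990 = 36.80°.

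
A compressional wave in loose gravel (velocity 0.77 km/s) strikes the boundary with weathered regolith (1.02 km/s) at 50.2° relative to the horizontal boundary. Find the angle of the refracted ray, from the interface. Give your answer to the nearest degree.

Angle from the normal: 90° − 50.2° = 39.8°.
Snell's law: sin θ₂ = (V₂/V₁)·sin θ₁ = (1.02/0.77)·sin 39.8° = 0.8479.
θ₂ = arcsin 0.8479 = 57.99° from the normal.
From the interface: 90° − 57.99° = 32.01°.

32°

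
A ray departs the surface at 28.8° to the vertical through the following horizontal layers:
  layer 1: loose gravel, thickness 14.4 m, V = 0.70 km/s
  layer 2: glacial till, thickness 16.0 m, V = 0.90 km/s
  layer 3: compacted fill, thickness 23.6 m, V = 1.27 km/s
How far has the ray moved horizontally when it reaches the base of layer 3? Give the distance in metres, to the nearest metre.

63 m

Ray parameter p = sin 28.8° / 0.70 km/s = 6.8822e-01 s/km.
Layer 1: θ = 28.80°; offset = 14.4·tan 28.80° = 7.916 m.
Layer 2: sin θ = p·0.90 = 0.6194 → θ = 38.27°; offset = 16.0·tan 38.27° = 12.623 m.
Layer 3: sin θ = p·1.27 = 0.8740 → θ = 60.93°; offset = 23.6·tan 60.93° = 42.456 m.
Summing the layer offsets gives 62.995 m.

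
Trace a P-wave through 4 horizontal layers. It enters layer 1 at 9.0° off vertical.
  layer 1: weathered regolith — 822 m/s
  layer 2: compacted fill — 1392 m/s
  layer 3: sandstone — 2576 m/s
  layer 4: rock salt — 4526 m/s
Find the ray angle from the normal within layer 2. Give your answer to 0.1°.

Ray parameter p = sin 9.0° / 822 = 1.9031e-04 s/m.
sin θ_2 = p·V_2 = 1.9031e-04 × 1392 = 0.2649.
θ_2 = 15.36° from the vertical.

15.4°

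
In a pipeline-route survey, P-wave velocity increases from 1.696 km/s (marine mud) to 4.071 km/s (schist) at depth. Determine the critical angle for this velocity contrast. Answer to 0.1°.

24.6°

Critical incidence: sin θ_c = V₁/V₂ = 1.696/4.071 = 0.4166.
θ_c = arcsin 0.4166 = 24.62°.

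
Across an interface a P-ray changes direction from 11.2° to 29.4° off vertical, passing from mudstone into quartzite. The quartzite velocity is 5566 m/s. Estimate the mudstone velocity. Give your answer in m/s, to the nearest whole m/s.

2202 m/s

Snell's law: sin 11.2°/V₁ = sin 29.4°/V₂.
V₁ = V₂·sin 11.2°/sin 29.4° = 5566 × 0.3957 = 2202.28 m/s.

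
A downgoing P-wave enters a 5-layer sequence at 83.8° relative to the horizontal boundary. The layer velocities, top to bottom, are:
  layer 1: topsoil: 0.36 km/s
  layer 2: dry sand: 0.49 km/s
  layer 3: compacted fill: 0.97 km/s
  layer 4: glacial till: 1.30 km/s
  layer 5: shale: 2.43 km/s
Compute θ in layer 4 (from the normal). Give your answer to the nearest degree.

23°

From the normal: θ₁ = 90° − 83.8° = 6.2°.
Ray parameter p = sin 6.2° / 0.36 = 3.0000e-01 s/km.
sin θ_4 = p·V_4 = 3.0000e-01 × 1.30 = 0.3900.
θ_4 = 22.95° from the vertical.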